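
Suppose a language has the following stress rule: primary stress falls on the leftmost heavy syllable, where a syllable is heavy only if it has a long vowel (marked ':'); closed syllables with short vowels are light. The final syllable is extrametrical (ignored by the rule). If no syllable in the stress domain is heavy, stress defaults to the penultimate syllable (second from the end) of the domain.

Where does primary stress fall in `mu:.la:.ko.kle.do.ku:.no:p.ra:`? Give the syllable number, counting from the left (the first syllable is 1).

1

The final syllable (8, ra:) is extrametrical; the stress domain is syllables 1–7.
Weights: 1 mu: H, 2 la: H, 3 ko L, 4 kle L, 5 do L, 6 ku: H, 7 no:p H.
Heavy syllables in the domain: 1, 2, 6, 7. The leftmost is syllable 1 (mu:).
Primary stress: syllable 1 → ˈmu:.la:.ko.kle.do.ku:.no:p.ra:.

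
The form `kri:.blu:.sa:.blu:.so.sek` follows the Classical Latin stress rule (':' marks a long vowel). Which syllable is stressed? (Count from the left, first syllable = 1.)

4

Classical Latin: stress the penult if heavy (long vowel or closed), else the antepenult.
Weights: 4 blu: H, 5 so L, 6 sek H.
The penult (syllable 5, so) is light, so stress falls on the antepenult (syllable 4, blu:).
Stress on syllable 4: kri:.blu:.sa:.ˈblu:.so.sek.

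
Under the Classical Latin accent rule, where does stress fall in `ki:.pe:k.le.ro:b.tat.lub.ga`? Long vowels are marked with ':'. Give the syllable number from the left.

6

Classical Latin: stress the penult if heavy (long vowel or closed), else the antepenult.
Weights: 5 tat H, 6 lub H, 7 ga L.
The penult (syllable 6, lub) is heavy, so it takes stress.
Stress on syllable 6: ki:.pe:k.le.ro:b.tat.ˈlub.ga.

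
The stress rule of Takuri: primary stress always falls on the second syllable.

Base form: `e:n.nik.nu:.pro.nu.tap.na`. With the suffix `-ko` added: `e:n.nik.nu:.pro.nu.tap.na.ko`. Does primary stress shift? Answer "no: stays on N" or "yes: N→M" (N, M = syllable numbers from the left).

Base `e:n.nik.nu:.pro.nu.tap.na` (7 syllables):
  The word has 7 syllables; the second syllable is syllable 2 (nik).
  → primary stress on syllable 2.
Suffixed `e:n.nik.nu:.pro.nu.tap.na.ko` (8 syllables):
  The word has 8 syllables; the second syllable is syllable 2 (nik).
  → primary stress on syllable 2.

no: stays on 2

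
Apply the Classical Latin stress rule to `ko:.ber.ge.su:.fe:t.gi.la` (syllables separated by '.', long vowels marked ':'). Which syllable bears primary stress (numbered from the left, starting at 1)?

5

Classical Latin: stress the penult if heavy (long vowel or closed), else the antepenult.
Weights: 5 fe:t H, 6 gi L, 7 la L.
The penult (syllable 6, gi) is light, so stress falls on the antepenult (syllable 5, fe:t).
Stress on syllable 5: ko:.ber.ge.su:.ˈfe:t.gi.la.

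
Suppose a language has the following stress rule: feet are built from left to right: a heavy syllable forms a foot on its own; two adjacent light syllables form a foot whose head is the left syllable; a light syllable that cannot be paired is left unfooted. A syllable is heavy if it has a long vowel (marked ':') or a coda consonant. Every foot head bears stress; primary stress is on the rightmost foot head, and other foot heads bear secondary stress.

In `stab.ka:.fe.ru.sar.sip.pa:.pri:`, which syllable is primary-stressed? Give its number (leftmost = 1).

Weights: 1 stab H, 2 ka: H, 3 fe L, 4 ru L, 5 sar H, 6 sip H, 7 pa: H, 8 pri: H.
Parse left to right (heavy = foot alone; LL = one foot; stranded L unfooted): (ˈstab) (ˈka:) (ˈfe.ru) (ˈsar) (ˈsip) (ˈpa:) (ˈpri:).
Foot heads: 1, 2, 3, 5, 6, 7, 8.
Primary stress on the rightmost head = syllable 8.
Primary stress: syllable 8 → stab.ka:.fe.ru.sar.sip.pa:.ˈpri:.

8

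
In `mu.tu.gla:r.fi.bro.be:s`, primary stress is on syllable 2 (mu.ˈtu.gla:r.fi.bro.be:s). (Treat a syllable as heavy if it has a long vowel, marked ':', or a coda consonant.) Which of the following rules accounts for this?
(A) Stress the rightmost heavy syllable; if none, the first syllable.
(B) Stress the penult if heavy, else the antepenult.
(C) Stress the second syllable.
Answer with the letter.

C

Rule A → syllable 6 (observed: 2).
Rule B → syllable 4 (observed: 2).
Rule C → syllable 2 ✓.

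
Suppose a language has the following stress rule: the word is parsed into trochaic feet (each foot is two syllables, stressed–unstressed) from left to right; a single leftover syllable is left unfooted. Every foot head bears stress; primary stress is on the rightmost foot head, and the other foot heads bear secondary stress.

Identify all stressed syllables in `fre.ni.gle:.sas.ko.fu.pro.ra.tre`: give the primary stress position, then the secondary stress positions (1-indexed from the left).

Parse left to right into trochaic (ˈσσ) feet: (ˈfre.ni) (ˈgle:.sas) (ˈko.fu) (ˈpro.ra) tre. Syllable 9 is left unfooted.
Foot heads (stressed positions): 1, 3, 5, 7.
End Rule Rightmost: primary stress on the rightmost head = syllable 7.
Secondary stress on 1, 3, 5: ˌfre.ni.ˌgle:.sas.ˌko.fu.ˈpro.ra.tre.

primary 7, secondary 1, 3, 5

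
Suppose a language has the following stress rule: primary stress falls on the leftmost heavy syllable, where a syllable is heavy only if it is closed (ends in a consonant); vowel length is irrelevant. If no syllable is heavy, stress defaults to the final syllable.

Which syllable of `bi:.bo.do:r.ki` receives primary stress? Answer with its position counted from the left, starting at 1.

Weights: 1 bi: L, 2 bo L, 3 do:r H, 4 ki L.
Heavy syllables in the domain: 3. The leftmost is syllable 3 (do:r).
Primary stress: syllable 3 → bi:.bo.ˈdo:r.ki.

3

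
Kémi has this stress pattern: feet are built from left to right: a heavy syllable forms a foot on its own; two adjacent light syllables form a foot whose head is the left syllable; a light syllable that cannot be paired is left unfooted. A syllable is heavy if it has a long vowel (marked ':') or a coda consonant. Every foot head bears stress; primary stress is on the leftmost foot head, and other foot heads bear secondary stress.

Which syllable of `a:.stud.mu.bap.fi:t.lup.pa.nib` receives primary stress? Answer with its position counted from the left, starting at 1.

1

Weights: 1 a: H, 2 stud H, 3 mu L, 4 bap H, 5 fi:t H, 6 lup H, 7 pa L, 8 nib H.
Parse left to right (heavy = foot alone; LL = one foot; stranded L unfooted): (ˈa:) (ˈstud) mu (ˈbap) (ˈfi:t) (ˈlup) pa (ˈnib).
Foot heads: 1, 2, 4, 5, 6, 8.
Primary stress on the leftmost head = syllable 1.
Primary stress: syllable 1 → ˈa:.stud.mu.bap.fi:t.lup.pa.nib.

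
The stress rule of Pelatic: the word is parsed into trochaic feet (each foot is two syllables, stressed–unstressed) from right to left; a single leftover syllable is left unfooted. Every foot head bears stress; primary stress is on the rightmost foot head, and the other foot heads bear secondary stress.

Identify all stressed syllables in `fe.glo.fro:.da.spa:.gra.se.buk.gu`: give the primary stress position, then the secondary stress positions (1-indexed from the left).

primary 8, secondary 2, 4, 6

Parse right to left into trochaic (ˈσσ) feet: fe (ˈglo.fro:) (ˈda.spa:) (ˈgra.se) (ˈbuk.gu). Syllable 1 is left unfooted.
Foot heads (stressed positions): 2, 4, 6, 8.
End Rule Rightmost: primary stress on the rightmost head = syllable 8.
Secondary stress on 2, 4, 6: fe.ˌglo.fro:.ˌda.spa:.ˌgra.se.ˈbuk.gu.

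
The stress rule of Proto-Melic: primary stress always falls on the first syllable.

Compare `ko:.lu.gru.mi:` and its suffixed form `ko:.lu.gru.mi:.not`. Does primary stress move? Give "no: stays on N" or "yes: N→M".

no: stays on 1

Base `ko:.lu.gru.mi:` (4 syllables):
  The word has 4 syllables; the first syllable is syllable 1 (ko:).
  → primary stress on syllable 1.
Suffixed `ko:.lu.gru.mi:.not` (5 syllables):
  The word has 5 syllables; the first syllable is syllable 1 (ko:).
  → primary stress on syllable 1.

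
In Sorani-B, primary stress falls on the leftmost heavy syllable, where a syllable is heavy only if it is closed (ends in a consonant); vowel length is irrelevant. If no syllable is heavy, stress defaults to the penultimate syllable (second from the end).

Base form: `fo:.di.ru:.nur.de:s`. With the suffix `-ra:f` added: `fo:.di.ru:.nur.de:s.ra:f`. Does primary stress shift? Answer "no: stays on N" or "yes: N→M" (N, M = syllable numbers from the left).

no: stays on 4

Base `fo:.di.ru:.nur.de:s` (5 syllables):
  Weights: 1 fo: L, 2 di L, 3 ru: L, 4 nur H, 5 de:s H.
  Heavy syllables in the domain: 4, 5. The leftmost is syllable 4 (nur).
  → primary stress on syllable 4.
Suffixed `fo:.di.ru:.nur.de:s.ra:f` (6 syllables):
  Weights: 1 fo: L, 2 di L, 3 ru: L, 4 nur H, 5 de:s H, 6 ra:f H.
  Heavy syllables in the domain: 4, 5, 6. The leftmost is syllable 4 (nur).
  → primary stress on syllable 4.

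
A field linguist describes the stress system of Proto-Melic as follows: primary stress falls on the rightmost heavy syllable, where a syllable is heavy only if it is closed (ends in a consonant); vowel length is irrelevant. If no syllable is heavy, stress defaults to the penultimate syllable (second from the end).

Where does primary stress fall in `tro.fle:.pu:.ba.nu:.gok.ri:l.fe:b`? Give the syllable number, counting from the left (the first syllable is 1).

8

Weights: 1 tro L, 2 fle: L, 3 pu: L, 4 ba L, 5 nu: L, 6 gok H, 7 ri:l H, 8 fe:b H.
Heavy syllables in the domain: 6, 7, 8. The rightmost is syllable 8 (fe:b).
Primary stress: syllable 8 → tro.fle:.pu:.ba.nu:.gok.ri:l.ˈfe:b.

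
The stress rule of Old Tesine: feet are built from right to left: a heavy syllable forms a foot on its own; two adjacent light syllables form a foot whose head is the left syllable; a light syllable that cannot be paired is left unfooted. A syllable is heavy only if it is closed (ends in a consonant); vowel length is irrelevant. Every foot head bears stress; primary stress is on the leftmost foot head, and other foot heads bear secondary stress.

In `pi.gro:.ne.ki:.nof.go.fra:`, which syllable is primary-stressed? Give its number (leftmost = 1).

Weights: 1 pi L, 2 gro: L, 3 ne L, 4 ki: L, 5 nof H, 6 go L, 7 fra: L.
Parse right to left (heavy = foot alone; LL = one foot; stranded L unfooted): (ˈpi.gro:) (ˈne.ki:) (ˈnof) (ˈgo.fra:).
Foot heads: 1, 3, 5, 6.
Primary stress on the leftmost head = syllable 1.
Primary stress: syllable 1 → ˈpi.gro:.ne.ki:.nof.go.fra:.

1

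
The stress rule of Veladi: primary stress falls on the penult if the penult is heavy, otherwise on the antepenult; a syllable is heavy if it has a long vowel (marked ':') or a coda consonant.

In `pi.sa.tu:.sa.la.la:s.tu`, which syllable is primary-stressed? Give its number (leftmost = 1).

6

Weights: 5 la L, 6 la:s H, 7 tu L.
The penult (syllable 6, la:s) is heavy, so it takes stress.
Primary stress: syllable 6 → pi.sa.tu:.sa.la.ˈla:s.tu.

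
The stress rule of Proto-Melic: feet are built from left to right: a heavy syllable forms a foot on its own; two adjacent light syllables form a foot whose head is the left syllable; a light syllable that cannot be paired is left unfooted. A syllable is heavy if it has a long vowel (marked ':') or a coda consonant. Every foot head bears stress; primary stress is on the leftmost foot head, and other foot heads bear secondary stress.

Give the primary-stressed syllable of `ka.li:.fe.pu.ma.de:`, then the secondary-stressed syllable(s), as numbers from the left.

Weights: 1 ka L, 2 li: H, 3 fe L, 4 pu L, 5 ma L, 6 de: H.
Parse left to right (heavy = foot alone; LL = one foot; stranded L unfooted): ka (ˈli:) (ˈfe.pu) ma (ˈde:).
Foot heads: 2, 3, 6.
Primary stress on the leftmost head = syllable 2.
Secondary stress on 3, 6: ka.ˈli:.ˌfe.pu.ma.ˌde:.

primary 2, secondary 3, 6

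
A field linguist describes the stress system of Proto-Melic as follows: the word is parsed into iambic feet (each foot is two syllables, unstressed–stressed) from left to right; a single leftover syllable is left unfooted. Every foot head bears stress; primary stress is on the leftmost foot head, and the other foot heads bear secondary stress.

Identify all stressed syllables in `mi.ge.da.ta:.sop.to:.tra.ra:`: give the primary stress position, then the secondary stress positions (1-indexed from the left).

primary 2, secondary 4, 6, 8

Parse left to right into iambic (σˈσ) feet: (mi.ˈge) (da.ˈta:) (sop.ˈto:) (tra.ˈra:).
Foot heads (stressed positions): 2, 4, 6, 8.
End Rule Leftmost: primary stress on the leftmost head = syllable 2.
Secondary stress on 4, 6, 8: mi.ˈge.da.ˌta:.sop.ˌto:.tra.ˌra:.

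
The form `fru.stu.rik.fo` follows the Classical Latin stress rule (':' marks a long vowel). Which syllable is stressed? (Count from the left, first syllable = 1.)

Classical Latin: stress the penult if heavy (long vowel or closed), else the antepenult.
Weights: 2 stu L, 3 rik H, 4 fo L.
The penult (syllable 3, rik) is heavy, so it takes stress.
Stress on syllable 3: fru.stu.ˈrik.fo.

3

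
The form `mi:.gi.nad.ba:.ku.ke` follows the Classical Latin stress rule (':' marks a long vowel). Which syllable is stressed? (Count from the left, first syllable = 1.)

Classical Latin: stress the penult if heavy (long vowel or closed), else the antepenult.
Weights: 4 ba: H, 5 ku L, 6 ke L.
The penult (syllable 5, ku) is light, so stress falls on the antepenult (syllable 4, ba:).
Stress on syllable 4: mi:.gi.nad.ˈba:.ku.ke.

4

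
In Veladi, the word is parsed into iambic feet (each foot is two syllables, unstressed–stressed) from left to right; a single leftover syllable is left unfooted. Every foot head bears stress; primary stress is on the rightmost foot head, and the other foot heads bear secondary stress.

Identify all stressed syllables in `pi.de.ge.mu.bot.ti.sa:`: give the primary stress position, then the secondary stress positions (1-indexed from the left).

Parse left to right into iambic (σˈσ) feet: (pi.ˈde) (ge.ˈmu) (bot.ˈti) sa:. Syllable 7 is left unfooted.
Foot heads (stressed positions): 2, 4, 6.
End Rule Rightmost: primary stress on the rightmost head = syllable 6.
Secondary stress on 2, 4: pi.ˌde.ge.ˌmu.bot.ˈti.sa:.

primary 6, secondary 2, 4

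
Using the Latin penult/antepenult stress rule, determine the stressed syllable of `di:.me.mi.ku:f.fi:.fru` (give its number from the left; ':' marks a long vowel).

Classical Latin: stress the penult if heavy (long vowel or closed), else the antepenult.
Weights: 4 ku:f H, 5 fi: H, 6 fru L.
The penult (syllable 5, fi:) is heavy, so it takes stress.
Stress on syllable 5: di:.me.mi.ku:f.ˈfi:.fru.

5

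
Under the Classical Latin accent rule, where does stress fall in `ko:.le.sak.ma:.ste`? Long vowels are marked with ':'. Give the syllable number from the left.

4

Classical Latin: stress the penult if heavy (long vowel or closed), else the antepenult.
Weights: 3 sak H, 4 ma: H, 5 ste L.
The penult (syllable 4, ma:) is heavy, so it takes stress.
Stress on syllable 4: ko:.le.sak.ˈma:.ste.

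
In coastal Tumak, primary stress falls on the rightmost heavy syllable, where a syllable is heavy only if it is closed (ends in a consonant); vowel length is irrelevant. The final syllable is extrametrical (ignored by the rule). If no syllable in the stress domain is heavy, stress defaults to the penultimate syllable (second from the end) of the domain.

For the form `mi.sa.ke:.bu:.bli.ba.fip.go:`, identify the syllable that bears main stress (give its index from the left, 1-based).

7

The final syllable (8, go:) is extrametrical; the stress domain is syllables 1–7.
Weights: 1 mi L, 2 sa L, 3 ke: L, 4 bu: L, 5 bli L, 6 ba L, 7 fip H.
Heavy syllables in the domain: 7. The rightmost is syllable 7 (fip).
Primary stress: syllable 7 → mi.sa.ke:.bu:.bli.ba.ˈfip.go:.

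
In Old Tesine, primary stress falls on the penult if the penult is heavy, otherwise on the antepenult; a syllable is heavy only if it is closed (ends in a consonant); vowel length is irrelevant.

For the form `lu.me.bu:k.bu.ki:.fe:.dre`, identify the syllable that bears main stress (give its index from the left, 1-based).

Weights: 5 ki: L, 6 fe: L, 7 dre L.
The penult (syllable 6, fe:) is light, so stress falls on the antepenult (syllable 5, ki:).
Primary stress: syllable 5 → lu.me.bu:k.bu.ˈki:.fe:.dre.

5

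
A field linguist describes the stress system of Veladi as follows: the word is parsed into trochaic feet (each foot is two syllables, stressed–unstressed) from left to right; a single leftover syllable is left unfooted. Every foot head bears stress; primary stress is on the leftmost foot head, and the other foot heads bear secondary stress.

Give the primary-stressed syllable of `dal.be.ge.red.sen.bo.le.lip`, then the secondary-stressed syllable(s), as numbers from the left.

Parse left to right into trochaic (ˈσσ) feet: (ˈdal.be) (ˈge.red) (ˈsen.bo) (ˈle.lip).
Foot heads (stressed positions): 1, 3, 5, 7.
End Rule Leftmost: primary stress on the leftmost head = syllable 1.
Secondary stress on 3, 5, 7: ˈdal.be.ˌge.red.ˌsen.bo.ˌle.lip.

primary 1, secondary 3, 5, 7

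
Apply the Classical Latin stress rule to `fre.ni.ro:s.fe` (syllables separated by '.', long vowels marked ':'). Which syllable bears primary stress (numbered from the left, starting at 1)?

3

Classical Latin: stress the penult if heavy (long vowel or closed), else the antepenult.
Weights: 2 ni L, 3 ro:s H, 4 fe L.
The penult (syllable 3, ro:s) is heavy, so it takes stress.
Stress on syllable 3: fre.ni.ˈro:s.fe.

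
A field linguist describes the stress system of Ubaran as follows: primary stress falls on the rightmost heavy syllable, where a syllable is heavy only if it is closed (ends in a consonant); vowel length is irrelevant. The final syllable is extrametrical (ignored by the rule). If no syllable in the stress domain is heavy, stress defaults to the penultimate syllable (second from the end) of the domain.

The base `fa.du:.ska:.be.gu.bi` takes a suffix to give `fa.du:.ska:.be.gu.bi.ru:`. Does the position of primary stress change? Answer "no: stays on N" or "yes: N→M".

Base `fa.du:.ska:.be.gu.bi` (6 syllables):
  The final syllable (6, bi) is extrametrical; the stress domain is syllables 1–5.
  Weights: 1 fa L, 2 du: L, 3 ska: L, 4 be L, 5 gu L.
  No heavy syllable in the domain; default to the penultimate syllable (second from the end) of the domain = syllable 4.
  → primary stress on syllable 4.
Suffixed `fa.du:.ska:.be.gu.bi.ru:` (7 syllables):
  The final syllable (7, ru:) is extrametrical; the stress domain is syllables 1–6.
  Weights: 1 fa L, 2 du: L, 3 ska: L, 4 be L, 5 gu L, 6 bi L.
  No heavy syllable in the domain; default to the penultimate syllable (second from the end) of the domain = syllable 5.
  → primary stress on syllable 5.

yes: 4→5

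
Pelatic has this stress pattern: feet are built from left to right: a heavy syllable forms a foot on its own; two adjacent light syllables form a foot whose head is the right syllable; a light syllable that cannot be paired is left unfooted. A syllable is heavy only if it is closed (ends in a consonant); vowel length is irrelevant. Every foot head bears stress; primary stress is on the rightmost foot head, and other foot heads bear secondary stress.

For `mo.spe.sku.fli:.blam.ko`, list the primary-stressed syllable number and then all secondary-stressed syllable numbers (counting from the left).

Weights: 1 mo L, 2 spe L, 3 sku L, 4 fli: L, 5 blam H, 6 ko L.
Parse left to right (heavy = foot alone; LL = one foot; stranded L unfooted): (mo.ˈspe) (sku.ˈfli:) (ˈblam) ko.
Foot heads: 2, 4, 5.
Primary stress on the rightmost head = syllable 5.
Secondary stress on 2, 4: mo.ˌspe.sku.ˌfli:.ˈblam.ko.

primary 5, secondary 2, 4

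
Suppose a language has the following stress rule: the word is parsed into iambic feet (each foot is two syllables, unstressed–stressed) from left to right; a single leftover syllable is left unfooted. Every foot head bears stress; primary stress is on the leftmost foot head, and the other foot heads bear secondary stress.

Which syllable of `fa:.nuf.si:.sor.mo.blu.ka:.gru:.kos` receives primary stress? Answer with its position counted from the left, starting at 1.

Parse left to right into iambic (σˈσ) feet: (fa:.ˈnuf) (si:.ˈsor) (mo.ˈblu) (ka:.ˈgru:) kos. Syllable 9 is left unfooted.
Foot heads (stressed positions): 2, 4, 6, 8.
End Rule Leftmost: primary stress on the leftmost head = syllable 2.
Primary stress: syllable 2 → fa:.ˈnuf.si:.sor.mo.blu.ka:.gru:.kos.

2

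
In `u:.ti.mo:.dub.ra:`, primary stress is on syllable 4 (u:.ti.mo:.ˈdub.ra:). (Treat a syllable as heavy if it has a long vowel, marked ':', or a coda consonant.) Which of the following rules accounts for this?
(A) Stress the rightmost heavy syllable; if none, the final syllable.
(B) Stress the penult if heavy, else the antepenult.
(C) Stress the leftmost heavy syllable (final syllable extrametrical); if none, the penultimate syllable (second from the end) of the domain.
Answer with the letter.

B

Rule A → syllable 5 (observed: 4).
Rule B → syllable 4 ✓.
Rule C → syllable 1 (observed: 4).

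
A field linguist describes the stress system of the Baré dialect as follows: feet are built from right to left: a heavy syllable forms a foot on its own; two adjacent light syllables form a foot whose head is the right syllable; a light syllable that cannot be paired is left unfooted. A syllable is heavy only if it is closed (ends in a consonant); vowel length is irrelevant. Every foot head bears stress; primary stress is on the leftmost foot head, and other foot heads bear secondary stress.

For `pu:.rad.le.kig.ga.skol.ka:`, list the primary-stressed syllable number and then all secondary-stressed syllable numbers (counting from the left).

Weights: 1 pu: L, 2 rad H, 3 le L, 4 kig H, 5 ga L, 6 skol H, 7 ka: L.
Parse right to left (heavy = foot alone; LL = one foot; stranded L unfooted): pu: (ˈrad) le (ˈkig) ga (ˈskol) ka:.
Foot heads: 2, 4, 6.
Primary stress on the leftmost head = syllable 2.
Secondary stress on 4, 6: pu:.ˈrad.le.ˌkig.ga.ˌskol.ka:.

primary 2, secondary 4, 6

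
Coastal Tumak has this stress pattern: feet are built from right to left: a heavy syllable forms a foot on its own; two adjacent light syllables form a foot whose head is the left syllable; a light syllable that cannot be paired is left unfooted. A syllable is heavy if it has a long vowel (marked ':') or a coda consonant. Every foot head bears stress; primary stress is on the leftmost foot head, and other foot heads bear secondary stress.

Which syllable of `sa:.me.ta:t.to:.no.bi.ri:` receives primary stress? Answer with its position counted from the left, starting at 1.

1

Weights: 1 sa: H, 2 me L, 3 ta:t H, 4 to: H, 5 no L, 6 bi L, 7 ri: H.
Parse right to left (heavy = foot alone; LL = one foot; stranded L unfooted): (ˈsa:) me (ˈta:t) (ˈto:) (ˈno.bi) (ˈri:).
Foot heads: 1, 3, 4, 5, 7.
Primary stress on the leftmost head = syllable 1.
Primary stress: syllable 1 → ˈsa:.me.ta:t.to:.no.bi.ri:.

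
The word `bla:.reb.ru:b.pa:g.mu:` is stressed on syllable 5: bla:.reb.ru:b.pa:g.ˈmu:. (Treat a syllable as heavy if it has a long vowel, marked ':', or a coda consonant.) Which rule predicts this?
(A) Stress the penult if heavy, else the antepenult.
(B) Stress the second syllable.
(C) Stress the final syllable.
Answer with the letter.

Rule A → syllable 4 (observed: 5).
Rule B → syllable 2 (observed: 5).
Rule C → syllable 5 ✓.

C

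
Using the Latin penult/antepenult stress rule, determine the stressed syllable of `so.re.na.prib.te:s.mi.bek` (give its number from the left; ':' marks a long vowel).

Classical Latin: stress the penult if heavy (long vowel or closed), else the antepenult.
Weights: 5 te:s H, 6 mi L, 7 bek H.
The penult (syllable 6, mi) is light, so stress falls on the antepenult (syllable 5, te:s).
Stress on syllable 5: so.re.na.prib.ˈte:s.mi.bek.

5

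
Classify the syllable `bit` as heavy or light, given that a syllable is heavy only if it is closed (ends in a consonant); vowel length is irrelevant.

`bit`: short vowel, closed (coda /t/). Closed (coda /t/) → heavy.

heavy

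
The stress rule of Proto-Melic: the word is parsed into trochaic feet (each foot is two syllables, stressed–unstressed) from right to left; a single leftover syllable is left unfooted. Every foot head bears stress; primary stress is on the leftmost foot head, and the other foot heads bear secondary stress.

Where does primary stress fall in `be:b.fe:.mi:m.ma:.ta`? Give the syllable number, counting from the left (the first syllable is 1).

2

Parse right to left into trochaic (ˈσσ) feet: be:b (ˈfe:.mi:m) (ˈma:.ta). Syllable 1 is left unfooted.
Foot heads (stressed positions): 2, 4.
End Rule Leftmost: primary stress on the leftmost head = syllable 2.
Primary stress: syllable 2 → be:b.ˈfe:.mi:m.ma:.ta.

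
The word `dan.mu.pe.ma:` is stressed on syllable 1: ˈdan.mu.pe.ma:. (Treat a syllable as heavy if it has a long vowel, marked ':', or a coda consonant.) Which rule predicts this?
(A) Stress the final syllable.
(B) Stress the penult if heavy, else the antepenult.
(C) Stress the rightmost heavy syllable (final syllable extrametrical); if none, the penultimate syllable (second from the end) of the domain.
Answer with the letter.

Rule A → syllable 4 (observed: 1).
Rule B → syllable 2 (observed: 1).
Rule C → syllable 1 ✓.

C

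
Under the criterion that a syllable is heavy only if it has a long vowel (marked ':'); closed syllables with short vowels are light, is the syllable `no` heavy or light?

`no`: short vowel, open (no coda). Short vowel → light.

light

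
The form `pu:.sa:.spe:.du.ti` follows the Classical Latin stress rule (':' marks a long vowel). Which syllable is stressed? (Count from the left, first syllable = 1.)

3

Classical Latin: stress the penult if heavy (long vowel or closed), else the antepenult.
Weights: 3 spe: H, 4 du L, 5 ti L.
The penult (syllable 4, du) is light, so stress falls on the antepenult (syllable 3, spe:).
Stress on syllable 3: pu:.sa:.ˈspe:.du.ti.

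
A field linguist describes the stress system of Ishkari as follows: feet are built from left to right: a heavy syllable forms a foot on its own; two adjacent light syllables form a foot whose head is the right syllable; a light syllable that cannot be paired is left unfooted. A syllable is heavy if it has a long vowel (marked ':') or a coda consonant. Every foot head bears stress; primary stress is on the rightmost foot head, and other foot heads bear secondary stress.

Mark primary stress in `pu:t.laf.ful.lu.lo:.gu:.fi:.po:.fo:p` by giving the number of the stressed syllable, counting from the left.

9

Weights: 1 pu:t H, 2 laf H, 3 ful H, 4 lu L, 5 lo: H, 6 gu: H, 7 fi: H, 8 po: H, 9 fo:p H.
Parse left to right (heavy = foot alone; LL = one foot; stranded L unfooted): (ˈpu:t) (ˈlaf) (ˈful) lu (ˈlo:) (ˈgu:) (ˈfi:) (ˈpo:) (ˈfo:p).
Foot heads: 1, 2, 3, 5, 6, 7, 8, 9.
Primary stress on the rightmost head = syllable 9.
Primary stress: syllable 9 → pu:t.laf.ful.lu.lo:.gu:.fi:.po:.ˈfo:p.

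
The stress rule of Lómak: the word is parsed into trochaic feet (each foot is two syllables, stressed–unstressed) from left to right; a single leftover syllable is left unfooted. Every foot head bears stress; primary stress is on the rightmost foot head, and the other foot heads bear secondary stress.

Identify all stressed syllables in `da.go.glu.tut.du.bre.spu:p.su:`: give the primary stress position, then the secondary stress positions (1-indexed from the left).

Parse left to right into trochaic (ˈσσ) feet: (ˈda.go) (ˈglu.tut) (ˈdu.bre) (ˈspu:p.su:).
Foot heads (stressed positions): 1, 3, 5, 7.
End Rule Rightmost: primary stress on the rightmost head = syllable 7.
Secondary stress on 1, 3, 5: ˌda.go.ˌglu.tut.ˌdu.bre.ˈspu:p.su:.

primary 7, secondary 1, 3, 5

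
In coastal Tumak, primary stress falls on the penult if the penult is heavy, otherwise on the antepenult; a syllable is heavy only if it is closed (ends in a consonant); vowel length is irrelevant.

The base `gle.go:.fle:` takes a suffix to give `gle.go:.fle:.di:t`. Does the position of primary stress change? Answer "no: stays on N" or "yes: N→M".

Base `gle.go:.fle:` (3 syllables):
  Weights: 1 gle L, 2 go: L, 3 fle: L.
  The penult (syllable 2, go:) is light, so stress falls on the antepenult (syllable 1, gle).
  → primary stress on syllable 1.
Suffixed `gle.go:.fle:.di:t` (4 syllables):
  Weights: 2 go: L, 3 fle: L, 4 di:t H.
  The penult (syllable 3, fle:) is light, so stress falls on the antepenult (syllable 2, go:).
  → primary stress on syllable 2.

yes: 1→2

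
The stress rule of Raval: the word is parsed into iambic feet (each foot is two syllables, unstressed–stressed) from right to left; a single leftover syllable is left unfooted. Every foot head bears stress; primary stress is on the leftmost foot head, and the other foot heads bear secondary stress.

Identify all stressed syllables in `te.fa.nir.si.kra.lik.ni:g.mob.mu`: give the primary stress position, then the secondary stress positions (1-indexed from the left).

Parse right to left into iambic (σˈσ) feet: te (fa.ˈnir) (si.ˈkra) (lik.ˈni:g) (mob.ˈmu). Syllable 1 is left unfooted.
Foot heads (stressed positions): 3, 5, 7, 9.
End Rule Leftmost: primary stress on the leftmost head = syllable 3.
Secondary stress on 5, 7, 9: te.fa.ˈnir.si.ˌkra.lik.ˌni:g.mob.ˌmu.

primary 3, secondary 5, 7, 9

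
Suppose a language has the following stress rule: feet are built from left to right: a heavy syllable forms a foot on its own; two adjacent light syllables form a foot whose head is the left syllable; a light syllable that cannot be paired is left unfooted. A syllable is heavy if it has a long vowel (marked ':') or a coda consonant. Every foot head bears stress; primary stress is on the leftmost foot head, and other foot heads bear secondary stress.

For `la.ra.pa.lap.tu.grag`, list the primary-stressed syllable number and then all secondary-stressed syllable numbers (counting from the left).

Weights: 1 la L, 2 ra L, 3 pa L, 4 lap H, 5 tu L, 6 grag H.
Parse left to right (heavy = foot alone; LL = one foot; stranded L unfooted): (ˈla.ra) pa (ˈlap) tu (ˈgrag).
Foot heads: 1, 4, 6.
Primary stress on the leftmost head = syllable 1.
Secondary stress on 4, 6: ˈla.ra.pa.ˌlap.tu.ˌgrag.

primary 1, secondary 4, 6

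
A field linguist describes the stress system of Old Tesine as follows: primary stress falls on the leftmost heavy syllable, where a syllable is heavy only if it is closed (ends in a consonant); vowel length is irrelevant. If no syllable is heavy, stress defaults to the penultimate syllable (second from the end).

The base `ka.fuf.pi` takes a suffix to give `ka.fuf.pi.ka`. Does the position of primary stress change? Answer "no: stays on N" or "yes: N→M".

no: stays on 2

Base `ka.fuf.pi` (3 syllables):
  Weights: 1 ka L, 2 fuf H, 3 pi L.
  Heavy syllables in the domain: 2. The leftmost is syllable 2 (fuf).
  → primary stress on syllable 2.
Suffixed `ka.fuf.pi.ka` (4 syllables):
  Weights: 1 ka L, 2 fuf H, 3 pi L, 4 ka L.
  Heavy syllables in the domain: 2. The leftmost is syllable 2 (fuf).
  → primary stress on syllable 2.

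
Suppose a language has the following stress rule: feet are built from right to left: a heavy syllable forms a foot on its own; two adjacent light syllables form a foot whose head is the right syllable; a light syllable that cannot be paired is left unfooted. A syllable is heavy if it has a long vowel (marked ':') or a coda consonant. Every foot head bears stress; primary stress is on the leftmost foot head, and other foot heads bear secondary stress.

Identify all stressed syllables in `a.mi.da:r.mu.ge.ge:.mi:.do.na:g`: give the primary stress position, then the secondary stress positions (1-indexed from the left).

Weights: 1 a L, 2 mi L, 3 da:r H, 4 mu L, 5 ge L, 6 ge: H, 7 mi: H, 8 do L, 9 na:g H.
Parse right to left (heavy = foot alone; LL = one foot; stranded L unfooted): (a.ˈmi) (ˈda:r) (mu.ˈge) (ˈge:) (ˈmi:) do (ˈna:g).
Foot heads: 2, 3, 5, 6, 7, 9.
Primary stress on the leftmost head = syllable 2.
Secondary stress on 3, 5, 6, 7, 9: a.ˈmi.ˌda:r.mu.ˌge.ˌge:.ˌmi:.do.ˌna:g.

primary 2, secondary 3, 5, 6, 7, 9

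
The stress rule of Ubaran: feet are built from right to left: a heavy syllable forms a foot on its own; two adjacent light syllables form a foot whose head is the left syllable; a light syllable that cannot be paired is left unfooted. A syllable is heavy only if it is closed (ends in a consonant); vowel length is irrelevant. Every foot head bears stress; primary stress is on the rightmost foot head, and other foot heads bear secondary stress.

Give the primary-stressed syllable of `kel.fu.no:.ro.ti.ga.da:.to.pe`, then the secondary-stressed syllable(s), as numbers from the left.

Weights: 1 kel H, 2 fu L, 3 no: L, 4 ro L, 5 ti L, 6 ga L, 7 da: L, 8 to L, 9 pe L.
Parse right to left (heavy = foot alone; LL = one foot; stranded L unfooted): (ˈkel) (ˈfu.no:) (ˈro.ti) (ˈga.da:) (ˈto.pe).
Foot heads: 1, 2, 4, 6, 8.
Primary stress on the rightmost head = syllable 8.
Secondary stress on 1, 2, 4, 6: ˌkel.ˌfu.no:.ˌro.ti.ˌga.da:.ˈto.pe.

primary 8, secondary 1, 2, 4, 6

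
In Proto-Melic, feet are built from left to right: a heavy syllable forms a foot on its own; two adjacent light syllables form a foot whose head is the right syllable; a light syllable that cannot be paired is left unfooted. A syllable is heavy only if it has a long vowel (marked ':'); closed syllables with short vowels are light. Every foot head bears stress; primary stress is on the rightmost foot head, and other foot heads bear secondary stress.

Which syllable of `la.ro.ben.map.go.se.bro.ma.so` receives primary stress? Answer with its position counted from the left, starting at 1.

Weights: 1 la L, 2 ro L, 3 ben L, 4 map L, 5 go L, 6 se L, 7 bro L, 8 ma L, 9 so L.
Parse left to right (heavy = foot alone; LL = one foot; stranded L unfooted): (la.ˈro) (ben.ˈmap) (go.ˈse) (bro.ˈma) so.
Foot heads: 2, 4, 6, 8.
Primary stress on the rightmost head = syllable 8.
Primary stress: syllable 8 → la.ro.ben.map.go.se.bro.ˈma.so.

8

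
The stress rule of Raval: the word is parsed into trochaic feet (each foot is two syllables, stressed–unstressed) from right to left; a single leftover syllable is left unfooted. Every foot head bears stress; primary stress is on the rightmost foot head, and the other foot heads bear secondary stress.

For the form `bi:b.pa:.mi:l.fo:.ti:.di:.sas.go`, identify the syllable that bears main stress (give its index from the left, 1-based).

7

Parse right to left into trochaic (ˈσσ) feet: (ˈbi:b.pa:) (ˈmi:l.fo:) (ˈti:.di:) (ˈsas.go).
Foot heads (stressed positions): 1, 3, 5, 7.
End Rule Rightmost: primary stress on the rightmost head = syllable 7.
Primary stress: syllable 7 → bi:b.pa:.mi:l.fo:.ti:.di:.ˈsas.go.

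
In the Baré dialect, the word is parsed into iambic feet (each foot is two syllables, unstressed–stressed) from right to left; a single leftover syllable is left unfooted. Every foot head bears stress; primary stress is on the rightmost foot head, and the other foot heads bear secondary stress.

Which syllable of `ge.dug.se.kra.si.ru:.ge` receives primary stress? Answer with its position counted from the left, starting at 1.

7

Parse right to left into iambic (σˈσ) feet: ge (dug.ˈse) (kra.ˈsi) (ru:.ˈge). Syllable 1 is left unfooted.
Foot heads (stressed positions): 3, 5, 7.
End Rule Rightmost: primary stress on the rightmost head = syllable 7.
Primary stress: syllable 7 → ge.dug.se.kra.si.ru:.ˈge.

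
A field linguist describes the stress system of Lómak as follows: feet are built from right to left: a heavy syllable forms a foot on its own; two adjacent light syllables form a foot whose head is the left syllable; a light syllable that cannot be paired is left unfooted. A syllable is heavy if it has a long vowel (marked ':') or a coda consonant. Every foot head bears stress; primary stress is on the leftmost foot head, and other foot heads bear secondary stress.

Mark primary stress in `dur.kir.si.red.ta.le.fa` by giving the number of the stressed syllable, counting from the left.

Weights: 1 dur H, 2 kir H, 3 si L, 4 red H, 5 ta L, 6 le L, 7 fa L.
Parse right to left (heavy = foot alone; LL = one foot; stranded L unfooted): (ˈdur) (ˈkir) si (ˈred) ta (ˈle.fa).
Foot heads: 1, 2, 4, 6.
Primary stress on the leftmost head = syllable 1.
Primary stress: syllable 1 → ˈdur.kir.si.red.ta.le.fa.

1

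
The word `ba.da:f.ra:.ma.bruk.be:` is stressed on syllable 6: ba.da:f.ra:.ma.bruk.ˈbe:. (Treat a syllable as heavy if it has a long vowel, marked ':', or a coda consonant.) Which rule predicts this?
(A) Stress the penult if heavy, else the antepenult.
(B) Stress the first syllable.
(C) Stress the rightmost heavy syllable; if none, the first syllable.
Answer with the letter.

Rule A → syllable 5 (observed: 6).
Rule B → syllable 1 (observed: 6).
Rule C → syllable 6 ✓.

C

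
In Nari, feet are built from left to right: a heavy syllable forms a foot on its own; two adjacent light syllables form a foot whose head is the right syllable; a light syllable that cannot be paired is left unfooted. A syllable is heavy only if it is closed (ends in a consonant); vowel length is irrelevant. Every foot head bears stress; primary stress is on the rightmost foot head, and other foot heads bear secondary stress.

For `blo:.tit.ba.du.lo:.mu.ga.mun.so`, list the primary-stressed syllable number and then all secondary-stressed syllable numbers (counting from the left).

primary 8, secondary 2, 4, 6

Weights: 1 blo: L, 2 tit H, 3 ba L, 4 du L, 5 lo: L, 6 mu L, 7 ga L, 8 mun H, 9 so L.
Parse left to right (heavy = foot alone; LL = one foot; stranded L unfooted): blo: (ˈtit) (ba.ˈdu) (lo:.ˈmu) ga (ˈmun) so.
Foot heads: 2, 4, 6, 8.
Primary stress on the rightmost head = syllable 8.
Secondary stress on 2, 4, 6: blo:.ˌtit.ba.ˌdu.lo:.ˌmu.ga.ˈmun.so.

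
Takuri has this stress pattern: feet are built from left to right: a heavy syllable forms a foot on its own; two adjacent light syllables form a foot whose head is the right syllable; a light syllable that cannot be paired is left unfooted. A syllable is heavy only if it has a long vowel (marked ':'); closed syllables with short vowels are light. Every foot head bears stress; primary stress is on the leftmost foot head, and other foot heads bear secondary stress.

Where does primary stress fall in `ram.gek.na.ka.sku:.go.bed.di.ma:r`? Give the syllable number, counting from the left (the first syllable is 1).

2

Weights: 1 ram L, 2 gek L, 3 na L, 4 ka L, 5 sku: H, 6 go L, 7 bed L, 8 di L, 9 ma:r H.
Parse left to right (heavy = foot alone; LL = one foot; stranded L unfooted): (ram.ˈgek) (na.ˈka) (ˈsku:) (go.ˈbed) di (ˈma:r).
Foot heads: 2, 4, 5, 7, 9.
Primary stress on the leftmost head = syllable 2.
Primary stress: syllable 2 → ram.ˈgek.na.ka.sku:.go.bed.di.ma:r.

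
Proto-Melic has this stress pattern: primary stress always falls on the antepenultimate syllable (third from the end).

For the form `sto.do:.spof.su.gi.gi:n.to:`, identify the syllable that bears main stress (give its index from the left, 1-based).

The word has 7 syllables; the antepenultimate syllable (third from the end) is syllable 5 (gi).
Primary stress: syllable 5 → sto.do:.spof.su.ˈgi.gi:n.to:.

5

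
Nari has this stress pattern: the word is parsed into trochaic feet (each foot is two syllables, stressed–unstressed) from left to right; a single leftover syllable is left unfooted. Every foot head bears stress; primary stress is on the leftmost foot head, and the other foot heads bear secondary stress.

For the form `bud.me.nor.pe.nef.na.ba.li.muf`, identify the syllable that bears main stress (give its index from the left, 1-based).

1

Parse left to right into trochaic (ˈσσ) feet: (ˈbud.me) (ˈnor.pe) (ˈnef.na) (ˈba.li) muf. Syllable 9 is left unfooted.
Foot heads (stressed positions): 1, 3, 5, 7.
End Rule Leftmost: primary stress on the leftmost head = syllable 1.
Primary stress: syllable 1 → ˈbud.me.nor.pe.nef.na.ba.li.muf.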